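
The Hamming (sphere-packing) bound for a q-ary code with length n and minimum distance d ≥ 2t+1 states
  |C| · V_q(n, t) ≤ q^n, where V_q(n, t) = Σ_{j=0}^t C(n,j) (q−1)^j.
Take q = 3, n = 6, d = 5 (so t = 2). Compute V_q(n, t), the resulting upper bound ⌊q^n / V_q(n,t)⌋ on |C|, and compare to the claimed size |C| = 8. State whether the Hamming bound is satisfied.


V_q(n, t) = 73, q^n = 729, Hamming bound = 9, |C| = 8 ≤ bound (satisfied).

Step 1: Compute V_q(n, t) = Σ_{j=0}^2 C(n, j) (q−1)^j.
  j = 0: C(6,0)·(2)^0 = 1·1 = 1.
  j = 1: C(6,1)·(2)^1 = 6·2 = 12.
  j = 2: C(6,2)·(2)^2 = 15·4 = 60.
  V_q(n, t) = 1 + 12 + 60 = 73.
Step 2: q^n = 3^6 = 729.
Step 3: Hamming bound ⌊q^n / V_q(n,t)⌋ = ⌊729/73⌋ = 9.
Step 4: Compare |C| = 8 to 9: satisfied.
The claimed |C| lies below the Hamming bound.


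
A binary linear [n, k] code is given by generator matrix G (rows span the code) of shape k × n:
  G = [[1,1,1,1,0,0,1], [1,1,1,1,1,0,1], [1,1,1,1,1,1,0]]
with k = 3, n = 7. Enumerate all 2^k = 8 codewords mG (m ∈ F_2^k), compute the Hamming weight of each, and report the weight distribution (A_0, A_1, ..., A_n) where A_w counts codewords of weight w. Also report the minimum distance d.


Weight distribution: A_0 = 1, A_1 = 1, A_2 = 1, A_3 = 1, A_5 = 2, A_6 = 2. Minimum distance d = 1.

Enumerate all 2^3 = 8 messages m ∈ F_2^3.
For each, compute codeword c = mG in F_2^7, then tally its weight.
  m = 000 → c = 0000000, weight = 0.
  m = 100 → c = 1111001, weight = 5.
  m = 010 → c = 1111101, weight = 6.
  m = 110 → c = 0000100, weight = 1.
  m = 001 → c = 1111110, weight = 6.
  m = 101 → c = 0000111, weight = 3.
  m = 011 → c = 0000011, weight = 2.
  m = 111 → c = 1111010, weight = 5.
Tally weights:
  weight 0: 1 codewords.
  weight 1: 1 codewords.
  weight 2: 1 codewords.
  weight 3: 1 codewords.
  weight 5: 2 codewords.
  weight 6: 2 codewords.
Minimum distance d = smallest w > 0 with A_w > 0 = 1.
Sanity: Σ A_w = 8 = 2^3 = 8 ✓.


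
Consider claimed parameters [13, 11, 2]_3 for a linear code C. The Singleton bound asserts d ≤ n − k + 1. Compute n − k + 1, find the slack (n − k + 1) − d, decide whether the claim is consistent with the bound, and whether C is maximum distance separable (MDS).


Singleton RHS = n − k + 1 = 3, slack = 1, bound satisfied, not MDS.

Singleton bound: d ≤ n − k + 1.
Here n = 13, k = 11, so n − k + 1 = 3.
Given d = 2, check d ≤ 3: YES.
Slack = (n − k + 1) − d = 1.
The code is NOT MDS (slack = 1 > 0).
Description: the claimed parameters are [13, 11, 2]_3; such a code would be non-MDS.


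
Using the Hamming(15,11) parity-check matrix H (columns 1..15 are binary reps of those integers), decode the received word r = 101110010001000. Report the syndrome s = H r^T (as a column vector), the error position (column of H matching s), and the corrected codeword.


s = (0, 1, 1, 1)^T, error position = 7, corrected codeword c = 101110110001000

Compute s = H r^T mod 2 one row at a time:
  s_1 = 1 + 0 + 0 + 0 + 1 + 0 + 0 + 0 = 2 ≡ 0 (mod 2).
  s_2 = 1 + 1 + 0 + 0 + 1 + 0 + 0 + 0 = 3 ≡ 1 (mod 2).
  s_3 = 0 + 1 + 0 + 0 + 0 + 0 + 0 + 0 = 1 ≡ 1 (mod 2).
  s_4 = 1 + 1 + 1 + 0 + 0 + 0 + 0 + 0 = 3 ≡ 1 (mod 2).
s = (0, 1, 1, 1)^T — this equals column 7 of H (binary 0111), so error is at position 7.
Correct: flip bit 7 of r = 101110010001000 to get c = 101110110001000.


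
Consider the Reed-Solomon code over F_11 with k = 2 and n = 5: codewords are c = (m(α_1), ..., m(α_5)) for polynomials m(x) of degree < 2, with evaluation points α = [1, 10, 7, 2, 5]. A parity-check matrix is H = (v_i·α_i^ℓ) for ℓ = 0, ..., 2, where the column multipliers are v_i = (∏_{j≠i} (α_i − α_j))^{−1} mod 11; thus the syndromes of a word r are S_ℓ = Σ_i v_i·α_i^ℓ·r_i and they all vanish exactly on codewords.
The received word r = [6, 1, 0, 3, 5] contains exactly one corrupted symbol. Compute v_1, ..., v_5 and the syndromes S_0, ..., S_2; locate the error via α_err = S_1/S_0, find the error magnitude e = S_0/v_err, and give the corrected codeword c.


S = (8, 1, 7), error at position 3, error magnitude e = 1, c = [6, 1, 10, 3, 5].

Step 1: column multipliers v_i = (∏_{j≠i}(α_i − α_j))^{−1} mod 11.
  i = 1 (α = 1): (1−10)(1−7)(1−2)(1−5) = (−9)·(−6)·(−1)·(−4) = 216 ≡ 7, so v_1 = 7^{−1} = 8 (mod 11).
  i = 2 (α = 10): (10−1)(10−7)(10−2)(10−5) = 9·3·8·5 = 1080 ≡ 2, so v_2 = 2^{−1} = 6 (mod 11).
  i = 3 (α = 7): (7−1)(7−10)(7−2)(7−5) = 6·(−3)·5·2 = −180 ≡ 7, so v_3 = 7^{−1} = 8 (mod 11).
  i = 4 (α = 2): (2−1)(2−10)(2−7)(2−5) = 1·(−8)·(−5)·(−3) = −120 ≡ 1, so v_4 = 1^{−1} = 1 (mod 11).
  i = 5 (α = 5): (5−1)(5−10)(5−7)(5−2) = 4·(−5)·(−2)·3 = 120 ≡ 10, so v_5 = 10^{−1} = 10 (mod 11).
  v = [8, 6, 8, 1, 10].
Step 2: syndromes of r = [6, 1, 0, 3, 5] (all sums mod 11).
  S_0 = Σ v_i r_i = 8·6 + 6·1 + 8·0 + 1·3 + 10·5 = 107 ≡ 8.
  S_1 = Σ v_i α_i r_i = 8·1·6 + 6·10·1 + 8·7·0 + 1·2·3 + 10·5·5 = 364 ≡ 1.
  α_i^2 mod 11 = [1, 1, 5, 4, 3].
  S_2 = Σ v_i α_i^2 r_i = 8·1·6 + 6·1·1 + 8·5·0 + 1·4·3 + 10·3·5 = 216 ≡ 7.
  S = (8, 1, 7) ≠ 0, so r is not a codeword (an error is present).
Step 3: locate the error. For a single error e at position i, S_ℓ = v_i·e·α_i^ℓ, so α_err = S_1/S_0.
  S_0^{−1} = 8^{−1} = 7 (mod 11), so α_err = 1·7 = 7 ≡ 7 = α_3. Error position i = 3.
  Consistency check: S_2/S_1 = 7·1 = 7 ≡ 7 = α_err ✓ (single-error assumption holds).
Step 4: error magnitude e = S_0/v_3 = S_0·∏_{j≠3}(α_3 − α_j) = 8·7 = 56 ≡ 1 (mod 11).
Step 5: correct position 3: c_3 = r_3 − e = 0 − 1 ≡ 10 (mod 11). Hence c = [6, 1, 10, 3, 5].
  Check: interpolating c through the α_i gives m(x) = 9 + 8·x (degree < 2) with m(α_i) = c_i for every i, so c is indeed a codeword.


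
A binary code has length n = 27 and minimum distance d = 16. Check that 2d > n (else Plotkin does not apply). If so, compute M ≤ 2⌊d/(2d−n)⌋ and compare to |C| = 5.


Plotkin bound M ≤ 6; given |C| = 5 ≤ bound (satisfied).

Check applicability: 2d = 32, n = 27.
2d − n = 5 > 0, so Plotkin applies.
Compute d/(2d−n) = 16/5 ≈ 3.2000.
⌊d/(2d−n)⌋ = 3.
Plotkin bound: M ≤ 2·3 = 6.
Given |C| = 5, check: satisfied.
This |C| is below the Plotkin bound.


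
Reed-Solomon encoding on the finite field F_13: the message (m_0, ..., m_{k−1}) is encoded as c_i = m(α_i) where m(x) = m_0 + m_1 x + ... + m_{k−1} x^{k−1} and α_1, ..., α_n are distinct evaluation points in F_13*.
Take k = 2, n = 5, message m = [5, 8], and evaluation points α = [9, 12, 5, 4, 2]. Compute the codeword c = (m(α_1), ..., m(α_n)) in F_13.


c = [12, 10, 6, 11, 8]

Message polynomial: m(x) = 5 + 8·x (mod 13).
For each evaluation point α_i, compute m(α_i) mod 13:
  α_1 = 9: Horner steps 8 → 12, so m(9) = 12.
  α_2 = 12: Horner steps 8 → 10, so m(12) = 10.
  α_3 = 5: Horner steps 8 → 6, so m(5) = 6.
  α_4 = 4: Horner steps 8 → 11, so m(4) = 11.
  α_5 = 2: Horner steps 8 → 8, so m(2) = 8.
Codeword c = [12, 10, 6, 11, 8] ∈ F_13^5.


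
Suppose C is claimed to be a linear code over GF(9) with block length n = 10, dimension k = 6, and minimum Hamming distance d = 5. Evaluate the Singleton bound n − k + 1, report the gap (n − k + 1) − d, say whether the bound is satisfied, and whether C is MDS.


Singleton RHS = n − k + 1 = 5, slack = 0, bound satisfied, MDS.

Singleton bound: d ≤ n − k + 1.
Here n = 10, k = 6, so n − k + 1 = 5.
Given d = 5, check d ≤ 5: YES.
Slack = (n − k + 1) − d = 0.
The code is MDS (slack = 0).
Description: the claimed parameters are [10, 6, 5]_9; such a code would be MDS (meets Singleton bound).


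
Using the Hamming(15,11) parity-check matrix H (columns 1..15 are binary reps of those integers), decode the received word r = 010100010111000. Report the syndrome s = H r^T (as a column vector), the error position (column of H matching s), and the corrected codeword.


s = (0, 0, 1, 1)^T, error position = 3, corrected codeword c = 011100010111000

Compute s = H r^T mod 2 one row at a time:
  s_1 = 1 + 0 + 1 + 1 + 1 + 0 + 0 + 0 = 4 ≡ 0 (mod 2).
  s_2 = 1 + 0 + 0 + 0 + 1 + 0 + 0 + 0 = 2 ≡ 0 (mod 2).
  s_3 = 1 + 0 + 0 + 0 + 1 + 1 + 0 + 0 = 3 ≡ 1 (mod 2).
  s_4 = 0 + 0 + 0 + 0 + 0 + 1 + 0 + 0 = 1 ≡ 1 (mod 2).
s = (0, 0, 1, 1)^T — this equals column 3 of H (binary 0011), so error is at position 3.
Correct: flip bit 3 of r = 010100010111000 to get c = 011100010111000.


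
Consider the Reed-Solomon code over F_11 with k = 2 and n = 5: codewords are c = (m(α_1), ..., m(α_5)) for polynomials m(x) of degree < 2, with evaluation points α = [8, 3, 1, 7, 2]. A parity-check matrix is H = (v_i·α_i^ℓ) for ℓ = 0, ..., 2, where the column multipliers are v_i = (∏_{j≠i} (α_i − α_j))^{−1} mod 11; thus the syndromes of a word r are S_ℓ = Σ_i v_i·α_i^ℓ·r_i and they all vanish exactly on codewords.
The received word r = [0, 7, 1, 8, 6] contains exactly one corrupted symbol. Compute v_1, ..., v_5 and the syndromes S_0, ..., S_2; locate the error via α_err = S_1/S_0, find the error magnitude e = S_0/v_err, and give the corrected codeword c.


S = (8, 5, 10), error at position 5, error magnitude e = 2, c = [0, 7, 1, 8, 4].

Step 1: column multipliers v_i = (∏_{j≠i}(α_i − α_j))^{−1} mod 11.
  i = 1 (α = 8): (8−3)(8−1)(8−7)(8−2) = 5·7·1·6 = 210 ≡ 1, so v_1 = 1^{−1} = 1 (mod 11).
  i = 2 (α = 3): (3−8)(3−1)(3−7)(3−2) = (−5)·2·(−4)·1 = 40 ≡ 7, so v_2 = 7^{−1} = 8 (mod 11).
  i = 3 (α = 1): (1−8)(1−3)(1−7)(1−2) = (−7)·(−2)·(−6)·(−1) = 84 ≡ 7, so v_3 = 7^{−1} = 8 (mod 11).
  i = 4 (α = 7): (7−8)(7−3)(7−1)(7−2) = (−1)·4·6·5 = −120 ≡ 1, so v_4 = 1^{−1} = 1 (mod 11).
  i = 5 (α = 2): (2−8)(2−3)(2−1)(2−7) = (−6)·(−1)·1·(−5) = −30 ≡ 3, so v_5 = 3^{−1} = 4 (mod 11).
  v = [1, 8, 8, 1, 4].
Step 2: syndromes of r = [0, 7, 1, 8, 6] (all sums mod 11).
  S_0 = Σ v_i r_i = 1·0 + 8·7 + 8·1 + 1·8 + 4·6 = 96 ≡ 8.
  S_1 = Σ v_i α_i r_i = 1·8·0 + 8·3·7 + 8·1·1 + 1·7·8 + 4·2·6 = 280 ≡ 5.
  α_i^2 mod 11 = [9, 9, 1, 5, 4].
  S_2 = Σ v_i α_i^2 r_i = 1·9·0 + 8·9·7 + 8·1·1 + 1·5·8 + 4·4·6 = 648 ≡ 10.
  S = (8, 5, 10) ≠ 0, so r is not a codeword (an error is present).
Step 3: locate the error. For a single error e at position i, S_ℓ = v_i·e·α_i^ℓ, so α_err = S_1/S_0.
  S_0^{−1} = 8^{−1} = 7 (mod 11), so α_err = 5·7 = 35 ≡ 2 = α_5. Error position i = 5.
  Consistency check: S_2/S_1 = 10·9 = 90 ≡ 2 = α_err ✓ (single-error assumption holds).
Step 4: error magnitude e = S_0/v_5 = S_0·∏_{j≠5}(α_5 − α_j) = 8·3 = 24 ≡ 2 (mod 11).
Step 5: correct position 5: c_5 = r_5 − e = 6 − 2 ≡ 4 (mod 11). Hence c = [0, 7, 1, 8, 4].
  Check: interpolating c through the α_i gives m(x) = 9 + 3·x (degree < 2) with m(α_i) = c_i for every i, so c is indeed a codeword.


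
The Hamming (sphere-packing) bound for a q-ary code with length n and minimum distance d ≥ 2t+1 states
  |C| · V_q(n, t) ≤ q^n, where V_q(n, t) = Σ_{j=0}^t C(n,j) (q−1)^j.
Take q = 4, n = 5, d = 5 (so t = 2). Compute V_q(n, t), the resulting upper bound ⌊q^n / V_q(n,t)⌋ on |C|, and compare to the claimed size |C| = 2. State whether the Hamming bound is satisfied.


V_q(n, t) = 106, q^n = 1024, Hamming bound = 9, |C| = 2 ≤ bound (satisfied).

Step 1: Compute V_q(n, t) = Σ_{j=0}^2 C(n, j) (q−1)^j.
  j = 0: C(5,0)·(3)^0 = 1·1 = 1.
  j = 1: C(5,1)·(3)^1 = 5·3 = 15.
  j = 2: C(5,2)·(3)^2 = 10·9 = 90.
  V_q(n, t) = 1 + 15 + 90 = 106.
Step 2: q^n = 4^5 = 1024.
Step 3: Hamming bound ⌊q^n / V_q(n,t)⌋ = ⌊1024/106⌋ = 9.
Step 4: Compare |C| = 2 to 9: satisfied.
The claimed |C| lies below the Hamming bound.


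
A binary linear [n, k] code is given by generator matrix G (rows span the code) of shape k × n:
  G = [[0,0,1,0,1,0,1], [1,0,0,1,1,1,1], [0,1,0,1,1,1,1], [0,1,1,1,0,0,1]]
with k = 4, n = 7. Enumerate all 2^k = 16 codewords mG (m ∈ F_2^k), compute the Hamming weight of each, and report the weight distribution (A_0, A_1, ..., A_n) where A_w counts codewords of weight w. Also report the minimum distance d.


Weight distribution: A_0 = 1, A_2 = 2, A_3 = 4, A_4 = 5, A_5 = 4. Minimum distance d = 2.

Enumerate all 2^4 = 16 messages m ∈ F_2^4.
For each, compute codeword c = mG in F_2^7, then tally its weight.
  m = 0000 → c = 0000000, weight = 0.
  m = 1000 → c = 0010101, weight = 3.
  m = 0100 → c = 1001111, weight = 5.
  m = 1100 → c = 1011010, weight = 4.
  m = 0010 → c = 0101111, weight = 5.
  m = 1010 → c = 0111010, weight = 4.
  m = 0110 → c = 1100000, weight = 2.
  m = 1110 → c = 1110101, weight = 5.
  m = 0001 → c = 0111001, weight = 4.
  m = 1001 → c = 0101100, weight = 3.
  m = 0101 → c = 1110110, weight = 5.
  m = 1101 → c = 1100011, weight = 4.
  m = 0011 → c = 0010110, weight = 3.
  m = 1011 → c = 0000011, weight = 2.
  m = 0111 → c = 1011001, weight = 4.
  m = 1111 → c = 1001100, weight = 3.
Tally weights:
  weight 0: 1 codewords.
  weight 2: 2 codewords.
  weight 3: 4 codewords.
  weight 4: 5 codewords.
  weight 5: 4 codewords.
Minimum distance d = smallest w > 0 with A_w > 0 = 2.
Sanity: Σ A_w = 16 = 2^4 = 16 ✓.


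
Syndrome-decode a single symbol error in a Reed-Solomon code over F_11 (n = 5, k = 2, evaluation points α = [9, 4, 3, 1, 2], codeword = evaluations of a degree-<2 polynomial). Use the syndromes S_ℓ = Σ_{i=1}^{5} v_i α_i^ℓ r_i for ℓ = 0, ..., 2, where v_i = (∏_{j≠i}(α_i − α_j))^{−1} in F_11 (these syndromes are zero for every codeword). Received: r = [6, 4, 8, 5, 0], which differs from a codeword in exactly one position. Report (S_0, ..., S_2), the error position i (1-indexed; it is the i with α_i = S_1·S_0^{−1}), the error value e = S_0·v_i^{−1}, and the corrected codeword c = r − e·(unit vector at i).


S = (4, 8, 5), error at position 5, error magnitude e = 10, c = [6, 4, 8, 5, 1].

Step 1: column multipliers v_i = (∏_{j≠i}(α_i − α_j))^{−1} mod 11.
  i = 1 (α = 9): (9−4)(9−3)(9−1)(9−2) = 5·6·8·7 = 1680 ≡ 8, so v_1 = 8^{−1} = 7 (mod 11).
  i = 2 (α = 4): (4−9)(4−3)(4−1)(4−2) = (−5)·1·3·2 = −30 ≡ 3, so v_2 = 3^{−1} = 4 (mod 11).
  i = 3 (α = 3): (3−9)(3−4)(3−1)(3−2) = (−6)·(−1)·2·1 = 12 ≡ 1, so v_3 = 1^{−1} = 1 (mod 11).
  i = 4 (α = 1): (1−9)(1−4)(1−3)(1−2) = (−8)·(−3)·(−2)·(−1) = 48 ≡ 4, so v_4 = 4^{−1} = 3 (mod 11).
  i = 5 (α = 2): (2−9)(2−4)(2−3)(2−1) = (−7)·(−2)·(−1)·1 = −14 ≡ 8, so v_5 = 8^{−1} = 7 (mod 11).
  v = [7, 4, 1, 3, 7].
Step 2: syndromes of r = [6, 4, 8, 5, 0] (all sums mod 11).
  S_0 = Σ v_i r_i = 7·6 + 4·4 + 1·8 + 3·5 + 7·0 = 81 ≡ 4.
  S_1 = Σ v_i α_i r_i = 7·9·6 + 4·4·4 + 1·3·8 + 3·1·5 + 7·2·0 = 481 ≡ 8.
  α_i^2 mod 11 = [4, 5, 9, 1, 4].
  S_2 = Σ v_i α_i^2 r_i = 7·4·6 + 4·5·4 + 1·9·8 + 3·1·5 + 7·4·0 = 335 ≡ 5.
  S = (4, 8, 5) ≠ 0, so r is not a codeword (an error is present).
Step 3: locate the error. For a single error e at position i, S_ℓ = v_i·e·α_i^ℓ, so α_err = S_1/S_0.
  S_0^{−1} = 4^{−1} = 3 (mod 11), so α_err = 8·3 = 24 ≡ 2 = α_5. Error position i = 5.
  Consistency check: S_2/S_1 = 5·7 = 35 ≡ 2 = α_err ✓ (single-error assumption holds).
Step 4: error magnitude e = S_0/v_5 = S_0·∏_{j≠5}(α_5 − α_j) = 4·8 = 32 ≡ 10 (mod 11).
Step 5: correct position 5: c_5 = r_5 − e = 0 − 10 ≡ 1 (mod 11). Hence c = [6, 4, 8, 5, 1].
  Check: interpolating c through the α_i gives m(x) = 9 + 7·x (degree < 2) with m(α_i) = c_i for every i, so c is indeed a codeword.


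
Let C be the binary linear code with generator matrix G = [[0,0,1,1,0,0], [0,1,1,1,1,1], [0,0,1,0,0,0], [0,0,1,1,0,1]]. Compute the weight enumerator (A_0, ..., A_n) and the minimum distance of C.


Weight distribution: A_0 = 1, A_1 = 3, A_2 = 4, A_3 = 4, A_4 = 3, A_5 = 1. Minimum distance d = 1.

Enumerate all 2^4 = 16 messages m ∈ F_2^4.
For each, compute codeword c = mG in F_2^6, then tally its weight.
  m = 0000 → c = 000000, weight = 0.
  m = 1000 → c = 001100, weight = 2.
  m = 0100 → c = 011111, weight = 5.
  m = 1100 → c = 010011, weight = 3.
  m = 0010 → c = 001000, weight = 1.
  m = 1010 → c = 000100, weight = 1.
  m = 0110 → c = 010111, weight = 4.
  m = 1110 → c = 011011, weight = 4.
  m = 0001 → c = 001101, weight = 3.
  m = 1001 → c = 000001, weight = 1.
  m = 0101 → c = 010010, weight = 2.
  m = 1101 → c = 011110, weight = 4.
  m = 0011 → c = 000101, weight = 2.
  m = 1011 → c = 001001, weight = 2.
  m = 0111 → c = 011010, weight = 3.
  m = 1111 → c = 010110, weight = 3.
Tally weights:
  weight 0: 1 codewords.
  weight 1: 3 codewords.
  weight 2: 4 codewords.
  weight 3: 4 codewords.
  weight 4: 3 codewords.
  weight 5: 1 codewords.
Minimum distance d = smallest w > 0 with A_w > 0 = 1.
Sanity: Σ A_w = 16 = 2^4 = 16 ✓.


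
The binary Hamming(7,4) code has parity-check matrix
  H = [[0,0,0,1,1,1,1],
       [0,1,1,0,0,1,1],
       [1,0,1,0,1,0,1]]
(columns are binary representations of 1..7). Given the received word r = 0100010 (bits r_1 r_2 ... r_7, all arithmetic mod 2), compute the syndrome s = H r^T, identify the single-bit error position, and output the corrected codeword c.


s = (1, 0, 0)^T, error position = 4, corrected codeword c = 0101010

Compute s = H r^T mod 2 one row at a time:
  s_1 = 0 + 0 + 1 + 0 = 1 ≡ 1 (mod 2).
  s_2 = 1 + 0 + 1 + 0 = 2 ≡ 0 (mod 2).
  s_3 = 0 + 0 + 0 + 0 = 0 ≡ 0 (mod 2).
s = (1, 0, 0)^T — this equals column 4 of H (binary 100), so error is at position 4.
Correct: flip bit 4 of r = 0100010 to get c = 0101010.


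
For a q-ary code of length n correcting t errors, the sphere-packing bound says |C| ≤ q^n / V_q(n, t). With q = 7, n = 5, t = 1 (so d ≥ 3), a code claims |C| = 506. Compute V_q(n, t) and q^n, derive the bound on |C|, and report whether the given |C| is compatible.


V_q(n, t) = 31, q^n = 16807, Hamming bound = 542, |C| = 506 ≤ bound (satisfied).

Step 1: Compute V_q(n, t) = Σ_{j=0}^1 C(n, j) (q−1)^j.
  j = 0: C(5,0)·(6)^0 = 1·1 = 1.
  j = 1: C(5,1)·(6)^1 = 5·6 = 30.
  V_q(n, t) = 1 + 30 = 31.
Step 2: q^n = 7^5 = 16807.
Step 3: Hamming bound ⌊q^n / V_q(n,t)⌋ = ⌊16807/31⌋ = 542.
Step 4: Compare |C| = 506 to 542: satisfied.
The claimed |C| lies below the Hamming bound.


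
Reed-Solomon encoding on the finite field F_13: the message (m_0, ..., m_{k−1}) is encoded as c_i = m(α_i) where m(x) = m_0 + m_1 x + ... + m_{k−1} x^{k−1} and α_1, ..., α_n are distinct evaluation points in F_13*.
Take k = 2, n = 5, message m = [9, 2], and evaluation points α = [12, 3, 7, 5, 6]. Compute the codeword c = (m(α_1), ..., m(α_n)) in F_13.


c = [7, 2, 10, 6, 8]

Message polynomial: m(x) = 9 + 2·x (mod 13).
For each evaluation point α_i, compute m(α_i) mod 13:
  α_1 = 12: Horner steps 2 → 7, so m(12) = 7.
  α_2 = 3: Horner steps 2 → 2, so m(3) = 2.
  α_3 = 7: Horner steps 2 → 10, so m(7) = 10.
  α_4 = 5: Horner steps 2 → 6, so m(5) = 6.
  α_5 = 6: Horner steps 2 → 8, so m(6) = 8.
Codeword c = [7, 2, 10, 6, 8] ∈ F_13^5.


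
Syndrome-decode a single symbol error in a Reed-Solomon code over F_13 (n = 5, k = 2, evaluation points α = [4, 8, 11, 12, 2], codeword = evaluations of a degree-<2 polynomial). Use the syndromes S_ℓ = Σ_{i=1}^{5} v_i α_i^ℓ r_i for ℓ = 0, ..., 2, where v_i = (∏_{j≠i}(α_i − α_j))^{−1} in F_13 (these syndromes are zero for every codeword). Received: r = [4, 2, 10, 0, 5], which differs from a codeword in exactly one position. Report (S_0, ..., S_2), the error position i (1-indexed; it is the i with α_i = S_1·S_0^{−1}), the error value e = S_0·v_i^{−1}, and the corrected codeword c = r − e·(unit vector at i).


S = (7, 12, 2), error at position 3, error magnitude e = 3, c = [4, 2, 7, 0, 5].

Step 1: column multipliers v_i = (∏_{j≠i}(α_i − α_j))^{−1} mod 13.
  i = 1 (α = 4): (4−8)(4−11)(4−12)(4−2) = (−4)·(−7)·(−8)·2 = −448 ≡ 7, so v_1 = 7^{−1} = 2 (mod 13).
  i = 2 (α = 8): (8−4)(8−11)(8−12)(8−2) = 4·(−3)·(−4)·6 = 288 ≡ 2, so v_2 = 2^{−1} = 7 (mod 13).
  i = 3 (α = 11): (11−4)(11−8)(11−12)(11−2) = 7·3·(−1)·9 = −189 ≡ 6, so v_3 = 6^{−1} = 11 (mod 13).
  i = 4 (α = 12): (12−4)(12−8)(12−11)(12−2) = 8·4·1·10 = 320 ≡ 8, so v_4 = 8^{−1} = 5 (mod 13).
  i = 5 (α = 2): (2−4)(2−8)(2−11)(2−12) = (−2)·(−6)·(−9)·(−10) = 1080 ≡ 1, so v_5 = 1^{−1} = 1 (mod 13).
  v = [2, 7, 11, 5, 1].
Step 2: syndromes of r = [4, 2, 10, 0, 5] (all sums mod 13).
  S_0 = Σ v_i r_i = 2·4 + 7·2 + 11·10 + 5·0 + 1·5 = 137 ≡ 7.
  S_1 = Σ v_i α_i r_i = 2·4·4 + 7·8·2 + 11·11·10 + 5·12·0 + 1·2·5 = 1364 ≡ 12.
  α_i^2 mod 13 = [3, 12, 4, 1, 4].
  S_2 = Σ v_i α_i^2 r_i = 2·3·4 + 7·12·2 + 11·4·10 + 5·1·0 + 1·4·5 = 652 ≡ 2.
  S = (7, 12, 2) ≠ 0, so r is not a codeword (an error is present).
Step 3: locate the error. For a single error e at position i, S_ℓ = v_i·e·α_i^ℓ, so α_err = S_1/S_0.
  S_0^{−1} = 7^{−1} = 2 (mod 13), so α_err = 12·2 = 24 ≡ 11 = α_3. Error position i = 3.
  Consistency check: S_2/S_1 = 2·12 = 24 ≡ 11 = α_err ✓ (single-error assumption holds).
Step 4: error magnitude e = S_0/v_3 = S_0·∏_{j≠3}(α_3 − α_j) = 7·6 = 42 ≡ 3 (mod 13).
Step 5: correct position 3: c_3 = r_3 − e = 10 − 3 ≡ 7 (mod 13). Hence c = [4, 2, 7, 0, 5].
  Check: interpolating c through the α_i gives m(x) = 6 + 6·x (degree < 2) with m(α_i) = c_i for every i, so c is indeed a codeword.


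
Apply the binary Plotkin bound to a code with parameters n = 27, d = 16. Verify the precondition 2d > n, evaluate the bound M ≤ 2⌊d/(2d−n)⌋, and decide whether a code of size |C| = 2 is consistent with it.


Plotkin bound M ≤ 6; given |C| = 2 ≤ bound (satisfied).

Check applicability: 2d = 32, n = 27.
2d − n = 5 > 0, so Plotkin applies.
Compute d/(2d−n) = 16/5 ≈ 3.2000.
⌊d/(2d−n)⌋ = 3.
Plotkin bound: M ≤ 2·3 = 6.
Given |C| = 2, check: satisfied.
This |C| is below the Plotkin bound.


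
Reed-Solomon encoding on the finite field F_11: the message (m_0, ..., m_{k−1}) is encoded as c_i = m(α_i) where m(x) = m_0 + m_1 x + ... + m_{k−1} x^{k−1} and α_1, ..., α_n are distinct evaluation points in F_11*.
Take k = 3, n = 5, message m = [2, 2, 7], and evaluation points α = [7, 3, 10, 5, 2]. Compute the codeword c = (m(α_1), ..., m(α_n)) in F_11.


c = [7, 5, 7, 0, 1]

Message polynomial: m(x) = 2 + 2·x + 7·x^2 (mod 11).
For each evaluation point α_i, compute m(α_i) mod 11:
  α_1 = 7: Horner steps 7 → 7 → 7, so m(7) = 7.
  α_2 = 3: Horner steps 7 → 1 → 5, so m(3) = 5.
  α_3 = 10: Horner steps 7 → 6 → 7, so m(10) = 7.
  α_4 = 5: Horner steps 7 → 4 → 0, so m(5) = 0.
  α_5 = 2: Horner steps 7 → 5 → 1, so m(2) = 1.
Codeword c = [7, 5, 7, 0, 1] ∈ F_11^5.


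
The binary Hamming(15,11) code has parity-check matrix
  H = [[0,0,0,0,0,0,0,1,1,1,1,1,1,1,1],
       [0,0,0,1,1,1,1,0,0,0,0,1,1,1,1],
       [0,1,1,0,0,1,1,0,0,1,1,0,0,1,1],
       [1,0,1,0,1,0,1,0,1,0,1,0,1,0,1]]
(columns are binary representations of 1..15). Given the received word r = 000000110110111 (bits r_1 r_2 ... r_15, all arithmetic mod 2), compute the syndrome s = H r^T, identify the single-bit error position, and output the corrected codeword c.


s = (0, 0, 1, 0)^T, error position = 2, corrected codeword c = 010000110110111

Compute s = H r^T mod 2 one row at a time:
  s_1 = 1 + 0 + 1 + 1 + 0 + 1 + 1 + 1 = 6 ≡ 0 (mod 2).
  s_2 = 0 + 0 + 0 + 1 + 0 + 1 + 1 + 1 = 4 ≡ 0 (mod 2).
  s_3 = 0 + 0 + 0 + 1 + 1 + 1 + 1 + 1 = 5 ≡ 1 (mod 2).
  s_4 = 0 + 0 + 0 + 1 + 0 + 1 + 1 + 1 = 4 ≡ 0 (mod 2).
s = (0, 0, 1, 0)^T — this equals column 2 of H (binary 0010), so error is at position 2.
Correct: flip bit 2 of r = 000000110110111 to get c = 010000110110111.


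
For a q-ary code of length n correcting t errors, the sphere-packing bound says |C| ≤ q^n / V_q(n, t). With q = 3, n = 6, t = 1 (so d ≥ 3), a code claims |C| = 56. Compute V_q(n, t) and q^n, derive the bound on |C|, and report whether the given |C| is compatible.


V_q(n, t) = 13, q^n = 729, Hamming bound = 56, |C| = 56 ≤ bound (satisfied).

Step 1: Compute V_q(n, t) = Σ_{j=0}^1 C(n, j) (q−1)^j.
  j = 0: C(6,0)·(2)^0 = 1·1 = 1.
  j = 1: C(6,1)·(2)^1 = 6·2 = 12.
  V_q(n, t) = 1 + 12 = 13.
Step 2: q^n = 3^6 = 729.
Step 3: Hamming bound ⌊q^n / V_q(n,t)⌋ = ⌊729/13⌋ = 56.
Step 4: Compare |C| = 56 to 56: satisfied.
The claimed |C| lies at the Hamming bound (tight).


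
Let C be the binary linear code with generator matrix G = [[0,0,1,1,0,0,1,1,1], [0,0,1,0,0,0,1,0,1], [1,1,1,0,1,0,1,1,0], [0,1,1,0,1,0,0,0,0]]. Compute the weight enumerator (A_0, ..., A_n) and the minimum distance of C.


Weight distribution: A_0 = 1, A_2 = 1, A_3 = 4, A_4 = 3, A_5 = 4, A_6 = 3. Minimum distance d = 2.

Enumerate all 2^4 = 16 messages m ∈ F_2^4.
For each, compute codeword c = mG in F_2^9, then tally its weight.
  m = 0000 → c = 000000000, weight = 0.
  m = 1000 → c = 001100111, weight = 5.
  m = 0100 → c = 001000101, weight = 3.
  m = 1100 → c = 000100010, weight = 2.
  m = 0010 → c = 111010110, weight = 6.
  m = 1010 → c = 110110001, weight = 5.
  m = 0110 → c = 110010011, weight = 5.
  m = 1110 → c = 111110100, weight = 6.
  m = 0001 → c = 011010000, weight = 3.
  m = 1001 → c = 010110111, weight = 6.
  m = 0101 → c = 010010101, weight = 4.
  m = 1101 → c = 011110010, weight = 5.
  m = 0011 → c = 100000110, weight = 3.
  m = 1011 → c = 101100001, weight = 4.
  m = 0111 → c = 101000011, weight = 4.
  m = 1111 → c = 100100100, weight = 3.
Tally weights:
  weight 0: 1 codewords.
  weight 2: 1 codewords.
  weight 3: 4 codewords.
  weight 4: 3 codewords.
  weight 5: 4 codewords.
  weight 6: 3 codewords.
Minimum distance d = smallest w > 0 with A_w > 0 = 2.
Sanity: Σ A_w = 16 = 2^4 = 16 ✓.


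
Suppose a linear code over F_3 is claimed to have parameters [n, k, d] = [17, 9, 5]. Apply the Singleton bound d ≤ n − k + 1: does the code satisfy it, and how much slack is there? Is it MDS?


Singleton RHS = n − k + 1 = 9, slack = 4, bound satisfied, not MDS.

Singleton bound: d ≤ n − k + 1.
Here n = 17, k = 9, so n − k + 1 = 9.
Given d = 5, check d ≤ 9: YES.
Slack = (n − k + 1) − d = 4.
The code is NOT MDS (slack = 4 > 0).
Description: the claimed parameters are [17, 9, 5]_3; such a code would be non-MDS.


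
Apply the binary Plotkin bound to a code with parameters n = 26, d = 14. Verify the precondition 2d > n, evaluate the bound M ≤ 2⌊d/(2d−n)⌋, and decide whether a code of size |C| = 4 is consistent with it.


Plotkin bound M ≤ 14; given |C| = 4 ≤ bound (satisfied).

Check applicability: 2d = 28, n = 26.
2d − n = 2 > 0, so Plotkin applies.
Compute d/(2d−n) = 14/2 ≈ 7.0000.
⌊d/(2d−n)⌋ = 7.
Plotkin bound: M ≤ 2·7 = 14.
Given |C| = 4, check: satisfied.
This |C| is below the Plotkin bound.


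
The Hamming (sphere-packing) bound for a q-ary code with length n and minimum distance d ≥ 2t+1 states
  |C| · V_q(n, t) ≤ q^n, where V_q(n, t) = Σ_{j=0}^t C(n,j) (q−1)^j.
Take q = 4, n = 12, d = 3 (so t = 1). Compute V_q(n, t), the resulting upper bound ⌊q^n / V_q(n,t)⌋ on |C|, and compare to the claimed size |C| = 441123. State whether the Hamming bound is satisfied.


V_q(n, t) = 37, q^n = 16777216, Hamming bound = 453438, |C| = 441123 ≤ bound (satisfied).

Step 1: Compute V_q(n, t) = Σ_{j=0}^1 C(n, j) (q−1)^j.
  j = 0: C(12,0)·(3)^0 = 1·1 = 1.
  j = 1: C(12,1)·(3)^1 = 12·3 = 36.
  V_q(n, t) = 1 + 36 = 37.
Step 2: q^n = 4^12 = 16777216.
Step 3: Hamming bound ⌊q^n / V_q(n,t)⌋ = ⌊16777216/37⌋ = 453438.
Step 4: Compare |C| = 441123 to 453438: satisfied.
The claimed |C| lies below the Hamming bound.


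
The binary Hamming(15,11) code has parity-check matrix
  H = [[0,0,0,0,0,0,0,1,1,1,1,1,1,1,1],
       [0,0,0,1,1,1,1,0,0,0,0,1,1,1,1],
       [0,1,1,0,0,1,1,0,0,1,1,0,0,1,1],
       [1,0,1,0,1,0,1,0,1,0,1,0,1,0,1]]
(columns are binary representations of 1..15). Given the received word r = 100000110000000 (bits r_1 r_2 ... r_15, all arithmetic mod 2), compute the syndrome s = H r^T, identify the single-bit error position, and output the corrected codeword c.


s = (1, 1, 1, 0)^T, error position = 14, corrected codeword c = 100000110000010

Compute s = H r^T mod 2 one row at a time:
  s_1 = 1 + 0 + 0 + 0 + 0 + 0 + 0 + 0 = 1 ≡ 1 (mod 2).
  s_2 = 0 + 0 + 0 + 1 + 0 + 0 + 0 + 0 = 1 ≡ 1 (mod 2).
  s_3 = 0 + 0 + 0 + 1 + 0 + 0 + 0 + 0 = 1 ≡ 1 (mod 2).
  s_4 = 1 + 0 + 0 + 1 + 0 + 0 + 0 + 0 = 2 ≡ 0 (mod 2).
s = (1, 1, 1, 0)^T — this equals column 14 of H (binary 1110), so error is at position 14.
Correct: flip bit 14 of r = 100000110000000 to get c = 100000110000010.


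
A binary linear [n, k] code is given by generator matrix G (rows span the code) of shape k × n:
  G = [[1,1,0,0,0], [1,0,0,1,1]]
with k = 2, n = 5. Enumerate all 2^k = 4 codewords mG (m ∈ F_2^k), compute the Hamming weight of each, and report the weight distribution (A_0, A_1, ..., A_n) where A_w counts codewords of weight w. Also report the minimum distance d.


Weight distribution: A_0 = 1, A_2 = 1, A_3 = 2. Minimum distance d = 2.

Enumerate all 2^2 = 4 messages m ∈ F_2^2.
For each, compute codeword c = mG in F_2^5, then tally its weight.
  m = 00 → c = 00000, weight = 0.
  m = 10 → c = 11000, weight = 2.
  m = 01 → c = 10011, weight = 3.
  m = 11 → c = 01011, weight = 3.
Tally weights:
  weight 0: 1 codewords.
  weight 2: 1 codewords.
  weight 3: 2 codewords.
Minimum distance d = smallest w > 0 with A_w > 0 = 2.
Sanity: Σ A_w = 4 = 2^2 = 4 ✓.


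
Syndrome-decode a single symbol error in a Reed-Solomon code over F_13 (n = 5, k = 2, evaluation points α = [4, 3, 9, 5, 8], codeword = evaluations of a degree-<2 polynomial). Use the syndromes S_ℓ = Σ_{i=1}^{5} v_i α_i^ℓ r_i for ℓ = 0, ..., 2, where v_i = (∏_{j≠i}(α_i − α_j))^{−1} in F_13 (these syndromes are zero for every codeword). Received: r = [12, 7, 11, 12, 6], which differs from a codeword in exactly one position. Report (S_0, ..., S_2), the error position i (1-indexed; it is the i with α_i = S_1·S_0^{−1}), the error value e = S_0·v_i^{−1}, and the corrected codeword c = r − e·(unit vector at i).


S = (9, 6, 4), error at position 4, error magnitude e = 8, c = [12, 7, 11, 4, 6].

Step 1: column multipliers v_i = (∏_{j≠i}(α_i − α_j))^{−1} mod 13.
  i = 1 (α = 4): (4−3)(4−9)(4−5)(4−8) = 1·(−5)·(−1)·(−4) = −20 ≡ 6, so v_1 = 6^{−1} = 11 (mod 13).
  i = 2 (α = 3): (3−4)(3−9)(3−5)(3−8) = (−1)·(−6)·(−2)·(−5) = 60 ≡ 8, so v_2 = 8^{−1} = 5 (mod 13).
  i = 3 (α = 9): (9−4)(9−3)(9−5)(9−8) = 5·6·4·1 = 120 ≡ 3, so v_3 = 3^{−1} = 9 (mod 13).
  i = 4 (α = 5): (5−4)(5−3)(5−9)(5−8) = 1·2·(−4)·(−3) = 24 ≡ 11, so v_4 = 11^{−1} = 6 (mod 13).
  i = 5 (α = 8): (8−4)(8−3)(8−9)(8−5) = 4·5·(−1)·3 = −60 ≡ 5, so v_5 = 5^{−1} = 8 (mod 13).
  v = [11, 5, 9, 6, 8].
Step 2: syndromes of r = [12, 7, 11, 12, 6] (all sums mod 13).
  S_0 = Σ v_i r_i = 11·12 + 5·7 + 9·11 + 6·12 + 8·6 = 386 ≡ 9.
  S_1 = Σ v_i α_i r_i = 11·4·12 + 5·3·7 + 9·9·11 + 6·5·12 + 8·8·6 = 2268 ≡ 6.
  α_i^2 mod 13 = [3, 9, 3, 12, 12].
  S_2 = Σ v_i α_i^2 r_i = 11·3·12 + 5·9·7 + 9·3·11 + 6·12·12 + 8·12·6 = 2448 ≡ 4.
  S = (9, 6, 4) ≠ 0, so r is not a codeword (an error is present).
Step 3: locate the error. For a single error e at position i, S_ℓ = v_i·e·α_i^ℓ, so α_err = S_1/S_0.
  S_0^{−1} = 9^{−1} = 3 (mod 13), so α_err = 6·3 = 18 ≡ 5 = α_4. Error position i = 4.
  Consistency check: S_2/S_1 = 4·11 = 44 ≡ 5 = α_err ✓ (single-error assumption holds).
Step 4: error magnitude e = S_0/v_4 = S_0·∏_{j≠4}(α_4 − α_j) = 9·11 = 99 ≡ 8 (mod 13).
Step 5: correct position 4: c_4 = r_4 − e = 12 − 8 ≡ 4 (mod 13). Hence c = [12, 7, 11, 4, 6].
  Check: interpolating c through the α_i gives m(x) = 5 + 5·x (degree < 2) with m(α_i) = c_i for every i, so c is indeed a codeword.


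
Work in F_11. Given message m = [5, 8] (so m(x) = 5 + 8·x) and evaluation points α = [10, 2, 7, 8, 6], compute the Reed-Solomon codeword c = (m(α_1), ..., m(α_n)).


c = [8, 10, 6, 3, 9]

Message polynomial: m(x) = 5 + 8·x (mod 11).
For each evaluation point α_i, compute m(α_i) mod 11:
  α_1 = 10: Horner steps 8 → 8, so m(10) = 8.
  α_2 = 2: Horner steps 8 → 10, so m(2) = 10.
  α_3 = 7: Horner steps 8 → 6, so m(7) = 6.
  α_4 = 8: Horner steps 8 → 3, so m(8) = 3.
  α_5 = 6: Horner steps 8 → 9, so m(6) = 9.
Codeword c = [8, 10, 6, 3, 9] ∈ F_11^5.


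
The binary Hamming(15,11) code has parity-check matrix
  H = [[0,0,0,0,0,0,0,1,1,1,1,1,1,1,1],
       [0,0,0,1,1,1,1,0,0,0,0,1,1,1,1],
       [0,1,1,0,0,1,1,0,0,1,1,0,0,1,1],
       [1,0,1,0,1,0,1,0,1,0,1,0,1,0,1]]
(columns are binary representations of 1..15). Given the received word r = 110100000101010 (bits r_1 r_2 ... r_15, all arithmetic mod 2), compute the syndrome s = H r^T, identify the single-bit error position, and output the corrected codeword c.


s = (1, 1, 1, 1)^T, error position = 15, corrected codeword c = 110100000101011

Compute s = H r^T mod 2 one row at a time:
  s_1 = 0 + 0 + 1 + 0 + 1 + 0 + 1 + 0 = 3 ≡ 1 (mod 2).
  s_2 = 1 + 0 + 0 + 0 + 1 + 0 + 1 + 0 = 3 ≡ 1 (mod 2).
  s_3 = 1 + 0 + 0 + 0 + 1 + 0 + 1 + 0 = 3 ≡ 1 (mod 2).
  s_4 = 1 + 0 + 0 + 0 + 0 + 0 + 0 + 0 = 1 ≡ 1 (mod 2).
s = (1, 1, 1, 1)^T — this equals column 15 of H (binary 1111), so error is at position 15.
Correct: flip bit 15 of r = 110100000101010 to get c = 110100000101011.


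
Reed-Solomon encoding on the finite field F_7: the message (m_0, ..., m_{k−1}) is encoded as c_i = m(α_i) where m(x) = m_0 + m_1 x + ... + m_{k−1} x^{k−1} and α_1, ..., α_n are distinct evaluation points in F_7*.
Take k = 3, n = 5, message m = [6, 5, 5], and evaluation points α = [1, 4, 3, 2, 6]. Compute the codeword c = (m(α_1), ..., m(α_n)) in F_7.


c = [2, 1, 3, 1, 6]

Message polynomial: m(x) = 6 + 5·x + 5·x^2 (mod 7).
For each evaluation point α_i, compute m(α_i) mod 7:
  α_1 = 1: Horner steps 5 → 3 → 2, so m(1) = 2.
  α_2 = 4: Horner steps 5 → 4 → 1, so m(4) = 1.
  α_3 = 3: Horner steps 5 → 6 → 3, so m(3) = 3.
  α_4 = 2: Horner steps 5 → 1 → 1, so m(2) = 1.
  α_5 = 6: Horner steps 5 → 0 → 6, so m(6) = 6.
Codeword c = [2, 1, 3, 1, 6] ∈ F_7^5.


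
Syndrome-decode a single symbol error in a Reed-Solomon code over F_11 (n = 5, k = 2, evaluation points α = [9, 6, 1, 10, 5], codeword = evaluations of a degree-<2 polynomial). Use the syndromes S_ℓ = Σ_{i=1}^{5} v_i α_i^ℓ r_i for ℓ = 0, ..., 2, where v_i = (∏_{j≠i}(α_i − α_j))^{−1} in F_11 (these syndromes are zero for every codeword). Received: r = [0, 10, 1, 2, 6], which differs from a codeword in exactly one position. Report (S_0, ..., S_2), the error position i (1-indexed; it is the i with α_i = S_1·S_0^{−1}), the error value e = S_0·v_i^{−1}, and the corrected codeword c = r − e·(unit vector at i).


S = (5, 6, 5), error at position 4, error magnitude e = 9, c = [0, 10, 1, 4, 6].

Step 1: column multipliers v_i = (∏_{j≠i}(α_i − α_j))^{−1} mod 11.
  i = 1 (α = 9): (9−6)(9−1)(9−10)(9−5) = 3·8·(−1)·4 = −96 ≡ 3, so v_1 = 3^{−1} = 4 (mod 11).
  i = 2 (α = 6): (6−9)(6−1)(6−10)(6−5) = (−3)·5·(−4)·1 = 60 ≡ 5, so v_2 = 5^{−1} = 9 (mod 11).
  i = 3 (α = 1): (1−9)(1−6)(1−10)(1−5) = (−8)·(−5)·(−9)·(−4) = 1440 ≡ 10, so v_3 = 10^{−1} = 10 (mod 11).
  i = 4 (α = 10): (10−9)(10−6)(10−1)(10−5) = 1·4·9·5 = 180 ≡ 4, so v_4 = 4^{−1} = 3 (mod 11).
  i = 5 (α = 5): (5−9)(5−6)(5−1)(5−10) = (−4)·(−1)·4·(−5) = −80 ≡ 8, so v_5 = 8^{−1} = 7 (mod 11).
  v = [4, 9, 10, 3, 7].
Step 2: syndromes of r = [0, 10, 1, 2, 6] (all sums mod 11).
  S_0 = Σ v_i r_i = 4·0 + 9·10 + 10·1 + 3·2 + 7·6 = 148 ≡ 5.
  S_1 = Σ v_i α_i r_i = 4·9·0 + 9·6·10 + 10·1·1 + 3·10·2 + 7·5·6 = 820 ≡ 6.
  α_i^2 mod 11 = [4, 3, 1, 1, 3].
  S_2 = Σ v_i α_i^2 r_i = 4·4·0 + 9·3·10 + 10·1·1 + 3·1·2 + 7·3·6 = 412 ≡ 5.
  S = (5, 6, 5) ≠ 0, so r is not a codeword (an error is present).
Step 3: locate the error. For a single error e at position i, S_ℓ = v_i·e·α_i^ℓ, so α_err = S_1/S_0.
  S_0^{−1} = 5^{−1} = 9 (mod 11), so α_err = 6·9 = 54 ≡ 10 = α_4. Error position i = 4.
  Consistency check: S_2/S_1 = 5·2 = 10 ≡ 10 = α_err ✓ (single-error assumption holds).
Step 4: error magnitude e = S_0/v_4 = S_0·∏_{j≠4}(α_4 − α_j) = 5·4 = 20 ≡ 9 (mod 11).
Step 5: correct position 4: c_4 = r_4 − e = 2 − 9 ≡ 4 (mod 11). Hence c = [0, 10, 1, 4, 6].
  Check: interpolating c through the α_i gives m(x) = 8 + 4·x (degree < 2) with m(α_i) = c_i for every i, so c is indeed a codeword.


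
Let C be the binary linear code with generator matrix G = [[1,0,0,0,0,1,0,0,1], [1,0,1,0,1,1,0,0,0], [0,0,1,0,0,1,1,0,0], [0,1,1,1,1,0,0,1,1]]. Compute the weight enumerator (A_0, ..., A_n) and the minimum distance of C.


Weight distribution: A_0 = 1, A_3 = 5, A_4 = 3, A_6 = 4, A_7 = 3. Minimum distance d = 3.

Enumerate all 2^4 = 16 messages m ∈ F_2^4.
For each, compute codeword c = mG in F_2^9, then tally its weight.
  m = 0000 → c = 000000000, weight = 0.
  m = 1000 → c = 100001001, weight = 3.
  m = 0100 → c = 101011000, weight = 4.
  m = 1100 → c = 001010001, weight = 3.
  m = 0010 → c = 001001100, weight = 3.
  m = 1010 → c = 101000101, weight = 4.
  m = 0110 → c = 100010100, weight = 3.
  m = 1110 → c = 000011101, weight = 4.
  m = 0001 → c = 011110011, weight = 6.
  m = 1001 → c = 111111010, weight = 7.
  m = 0101 → c = 110101011, weight = 6.
  m = 1101 → c = 010100010, weight = 3.
  m = 0011 → c = 010111111, weight = 7.
  m = 1011 → c = 110110110, weight = 6.
  m = 0111 → c = 111100111, weight = 7.
  m = 1111 → c = 011101110, weight = 6.
Tally weights:
  weight 0: 1 codewords.
  weight 3: 5 codewords.
  weight 4: 3 codewords.
  weight 6: 4 codewords.
  weight 7: 3 codewords.
Minimum distance d = smallest w > 0 with A_w > 0 = 3.
Sanity: Σ A_w = 16 = 2^4 = 16 ✓.


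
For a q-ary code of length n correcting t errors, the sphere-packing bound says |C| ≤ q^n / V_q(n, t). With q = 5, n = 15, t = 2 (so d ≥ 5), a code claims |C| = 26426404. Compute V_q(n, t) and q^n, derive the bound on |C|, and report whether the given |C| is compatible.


V_q(n, t) = 1741, q^n = 30517578125, Hamming bound = 17528764, |C| = 26426404 > bound (violated).

Step 1: Compute V_q(n, t) = Σ_{j=0}^2 C(n, j) (q−1)^j.
  j = 0: C(15,0)·(4)^0 = 1·1 = 1.
  j = 1: C(15,1)·(4)^1 = 15·4 = 60.
  j = 2: C(15,2)·(4)^2 = 105·16 = 1680.
  V_q(n, t) = 1 + 60 + 1680 = 1741.
Step 2: q^n = 5^15 = 30517578125.
Step 3: Hamming bound ⌊q^n / V_q(n,t)⌋ = ⌊30517578125/1741⌋ = 17528764.
Step 4: Compare |C| = 26426404 to 17528764: violated.
The claimed |C| lies above the Hamming bound, so no 5-ary code of length 15 with d ≥ 5 can have 26426404 codewords.


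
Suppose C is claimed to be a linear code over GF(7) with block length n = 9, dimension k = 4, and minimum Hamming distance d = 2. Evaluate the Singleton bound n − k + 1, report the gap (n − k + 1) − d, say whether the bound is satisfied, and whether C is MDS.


Singleton RHS = n − k + 1 = 6, slack = 4, bound satisfied, not MDS.

Singleton bound: d ≤ n − k + 1.
Here n = 9, k = 4, so n − k + 1 = 6.
Given d = 2, check d ≤ 6: YES.
Slack = (n − k + 1) − d = 4.
The code is NOT MDS (slack = 4 > 0).
Description: the claimed parameters are [9, 4, 2]_7; such a code would be non-MDS.


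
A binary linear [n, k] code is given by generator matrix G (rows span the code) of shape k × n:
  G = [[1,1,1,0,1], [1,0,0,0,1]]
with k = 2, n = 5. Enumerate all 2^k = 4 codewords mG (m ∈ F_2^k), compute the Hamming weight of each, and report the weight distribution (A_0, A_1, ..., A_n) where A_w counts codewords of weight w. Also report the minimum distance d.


Weight distribution: A_0 = 1, A_2 = 2, A_4 = 1. Minimum distance d = 2.

Enumerate all 2^2 = 4 messages m ∈ F_2^2.
For each, compute codeword c = mG in F_2^5, then tally its weight.
  m = 00 → c = 00000, weight = 0.
  m = 10 → c = 11101, weight = 4.
  m = 01 → c = 10001, weight = 2.
  m = 11 → c = 01100, weight = 2.
Tally weights:
  weight 0: 1 codewords.
  weight 2: 2 codewords.
  weight 4: 1 codewords.
Minimum distance d = smallest w > 0 with A_w > 0 = 2.
Sanity: Σ A_w = 4 = 2^2 = 4 ✓.
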